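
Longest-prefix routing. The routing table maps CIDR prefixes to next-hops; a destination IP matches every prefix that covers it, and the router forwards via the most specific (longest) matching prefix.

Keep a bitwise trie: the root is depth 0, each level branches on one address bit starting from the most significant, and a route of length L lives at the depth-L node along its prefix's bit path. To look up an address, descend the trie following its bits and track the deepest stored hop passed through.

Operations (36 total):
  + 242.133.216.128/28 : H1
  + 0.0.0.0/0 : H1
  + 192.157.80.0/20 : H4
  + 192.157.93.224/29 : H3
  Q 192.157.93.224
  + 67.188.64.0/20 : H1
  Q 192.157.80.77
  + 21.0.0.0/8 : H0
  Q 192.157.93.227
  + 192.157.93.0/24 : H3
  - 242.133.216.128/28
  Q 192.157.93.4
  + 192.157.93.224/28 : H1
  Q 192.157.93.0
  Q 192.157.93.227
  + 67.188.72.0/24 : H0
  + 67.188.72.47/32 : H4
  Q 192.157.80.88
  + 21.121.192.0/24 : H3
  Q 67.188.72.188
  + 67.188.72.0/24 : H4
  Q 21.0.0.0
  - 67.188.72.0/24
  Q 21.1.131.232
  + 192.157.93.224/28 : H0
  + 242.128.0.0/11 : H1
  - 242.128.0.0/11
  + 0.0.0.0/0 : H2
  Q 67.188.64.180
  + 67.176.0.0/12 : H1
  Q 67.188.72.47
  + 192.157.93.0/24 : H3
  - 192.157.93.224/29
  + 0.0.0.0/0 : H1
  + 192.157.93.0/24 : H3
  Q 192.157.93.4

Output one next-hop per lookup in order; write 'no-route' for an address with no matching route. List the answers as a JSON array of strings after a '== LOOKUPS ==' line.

Process each operation:
  add 242.133.216.128/28 -> H1 at depth 28
  add 0.0.0.0/0 -> H1 at depth 0
  add 192.157.80.0/20 -> H4 at depth 20
  add 192.157.93.224/29 -> H3 at depth 29
  Q 192.157.93.224: descend 11000000100111010101110111100 ; hops seen [H1,H4,H3] ; pick H3
  add 67.188.64.0/20 -> H1 at depth 20
  Q 192.157.80.77: descend 11000000100111010101 ; hops seen [H1,H4] ; pick H4
  add 21.0.0.0/8 -> H0 at depth 8
  Q 192.157.93.227: descend 11000000100111010101110111100 ; hops seen [H1,H4,H3] ; pick H3
  add 192.157.93.0/24 -> H3 at depth 24
  - 242.133.216.128/28 clear@28
  Q 192.157.93.4: descend 110000001001110101011101 ; hops seen [H1,H4,H3] ; pick H3
  add 192.157.93.224/28 -> H1 at depth 28
  Q 192.157.93.0: descend 110000001001110101011101 ; hops seen [H1,H4,H3] ; pick H3
  Q 192.157.93.227: descend 11000000100111010101110111100 ; hops seen [H1,H4,H3,H1,H3] ; pick H3
  add 67.188.72.0/24 -> H0 at depth 24
  add 67.188.72.47/32 -> H4 at depth 32
  Q 192.157.80.88: descend 11000000100111010101 ; hops seen [H1,H4] ; pick H4
  add 21.121.192.0/24 -> H3 at depth 24
  Q 67.188.72.188: descend 010000111011110001001000 ; hops seen [H1,H1,H0] ; pick H0
  add 67.188.72.0/24 -> H4 at depth 24
  Q 21.0.0.0: descend 000101010 ; hops seen [H1,H0] ; pick H0
  - 67.188.72.0/24 clear@24
  Q 21.1.131.232: descend 000101010 ; hops seen [H1,H0] ; pick H0
  add 192.157.93.224/28 -> H0 at depth 28
  add 242.128.0.0/11 -> H1 at depth 11
  - 242.128.0.0/11 clear@11
  add 0.0.0.0/0 -> H2 at depth 0
  Q 67.188.64.180: descend 01000011101111000100 ; hops seen [H2,H1] ; pick H1
  add 67.176.0.0/12 -> H1 at depth 12
  Q 67.188.72.47: descend 01000011101111000100100000101111 ; hops seen [H2,H1,H1,H4] ; pick H4
  add 192.157.93.0/24 -> H3 at depth 24
  - 192.157.93.224/29 clear@29
  add 0.0.0.0/0 -> H1 at depth 0
  add 192.157.93.0/24 -> H3 at depth 24
  Q 192.157.93.4: descend 110000001001110101011101 ; hops seen [H1,H4,H3] ; pick H3

== LOOKUPS ==
["H3","H4","H3","H3","H3","H3","H4","H0","H0","H0","H1","H4","H3"]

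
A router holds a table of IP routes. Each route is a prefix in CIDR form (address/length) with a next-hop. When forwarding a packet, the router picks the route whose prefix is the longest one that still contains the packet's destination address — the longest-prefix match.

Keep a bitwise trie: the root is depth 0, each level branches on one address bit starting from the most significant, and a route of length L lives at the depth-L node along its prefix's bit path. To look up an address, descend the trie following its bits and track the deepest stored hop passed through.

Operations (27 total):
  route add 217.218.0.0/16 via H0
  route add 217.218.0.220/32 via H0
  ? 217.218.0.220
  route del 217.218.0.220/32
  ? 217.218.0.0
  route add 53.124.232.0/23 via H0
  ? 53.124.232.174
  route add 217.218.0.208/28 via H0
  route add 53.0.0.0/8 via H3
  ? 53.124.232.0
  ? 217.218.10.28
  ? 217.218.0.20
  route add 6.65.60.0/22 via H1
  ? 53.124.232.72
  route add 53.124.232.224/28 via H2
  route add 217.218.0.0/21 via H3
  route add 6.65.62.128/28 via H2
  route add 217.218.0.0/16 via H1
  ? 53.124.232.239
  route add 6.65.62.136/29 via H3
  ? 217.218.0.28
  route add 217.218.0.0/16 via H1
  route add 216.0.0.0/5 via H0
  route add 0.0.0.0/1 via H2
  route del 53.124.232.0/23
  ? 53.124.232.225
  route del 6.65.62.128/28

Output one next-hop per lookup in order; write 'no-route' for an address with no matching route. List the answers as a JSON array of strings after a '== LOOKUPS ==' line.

Trace:
  add 217.218.0.0/16 -> H0 at depth 16
  add 217.218.0.220/32 -> H0 at depth 32
  lookup 217.218.0.220: bits 11011001110110100000000011011100 walk d0:-→d1:-→d2:-→d3:-→d4:-→d5:-→d6:-→d7:-→d8:-→d9:-→d10:-→d11:-→d12:-→d13:-→d14:-→d15:-→d16:H0→d17:-→d18:-→d19:-→d20:-→d21:-→d22:-→d23:-→d24:-→d25:-→d26:-→d27:-→d28:-→d29:-→d30:-→d31:-→d32:H0 -> H0
  - 217.218.0.220/32 clear@32
  lookup 217.218.0.0: bits 110110011101101000000000 walk d0:-→d1:-→d2:-→d3:-→d4:-→d5:-→d6:-→d7:-→d8:-→d9:-→d10:-→d11:-→d12:-→d13:-→d14:-→d15:-→d16:H0→d17:-→d18:-→d19:-→d20:-→d21:-→d22:-→d23:-→d24:- -> H0
  add 53.124.232.0/23 -> H0 at depth 23
  lookup 53.124.232.174: bits 00110101011111001110100 walk d0:-→d1:-→d2:-→d3:-→d4:-→d5:-→d6:-→d7:-→d8:-→d9:-→d10:-→d11:-→d12:-→d13:-→d14:-→d15:-→d16:-→d17:-→d18:-→d19:-→d20:-→d21:-→d22:-→d23:H0 -> H0
  add 217.218.0.208/28 -> H0 at depth 28
  add 53.0.0.0/8 -> H3 at depth 8
  lookup 53.124.232.0: bits 00110101011111001110100 walk d0:-→d1:-→d2:-→d3:-→d4:-→d5:-→d6:-→d7:-→d8:H3→d9:-→d10:-→d11:-→d12:-→d13:-→d14:-→d15:-→d16:-→d17:-→d18:-→d19:-→d20:-→d21:-→d22:-→d23:H0 -> H0
  lookup 217.218.10.28: bits 11011001110110100000 walk d0:-→d1:-→d2:-→d3:-→d4:-→d5:-→d6:-→d7:-→d8:-→d9:-→d10:-→d11:-→d12:-→d13:-→d14:-→d15:-→d16:H0→d17:-→d18:-→d19:-→d20:- -> H0
  lookup 217.218.0.20: bits 110110011101101000000000 walk d0:-→d1:-→d2:-→d3:-→d4:-→d5:-→d6:-→d7:-→d8:-→d9:-→d10:-→d11:-→d12:-→d13:-→d14:-→d15:-→d16:H0→d17:-→d18:-→d19:-→d20:-→d21:-→d22:-→d23:-→d24:- -> H0
  add 6.65.60.0/22 -> H1 at depth 22
  lookup 53.124.232.72: bits 00110101011111001110100 walk d0:-→d1:-→d2:-→d3:-→d4:-→d5:-→d6:-→d7:-→d8:H3→d9:-→d10:-→d11:-→d12:-→d13:-→d14:-→d15:-→d16:-→d17:-→d18:-→d19:-→d20:-→d21:-→d22:-→d23:H0 -> H0
  add 53.124.232.224/28 -> H2 at depth 28
  add 217.218.0.0/21 -> H3 at depth 21
  add 6.65.62.128/28 -> H2 at depth 28
  add 217.218.0.0/16 -> H1 at depth 16
  lookup 53.124.232.239: bits 0011010101111100111010001110 walk d0:-→d1:-→d2:-→d3:-→d4:-→d5:-→d6:-→d7:-→d8:H3→d9:-→d10:-→d11:-→d12:-→d13:-→d14:-→d15:-→d16:-→d17:-→d18:-→d19:-→d20:-→d21:-→d22:-→d23:H0→d24:-→d25:-→d26:-→d27:-→d28:H2 -> H2
  add 6.65.62.136/29 -> H3 at depth 29
  lookup 217.218.0.28: bits 110110011101101000000000 walk d0:-→d1:-→d2:-→d3:-→d4:-→d5:-→d6:-→d7:-→d8:-→d9:-→d10:-→d11:-→d12:-→d13:-→d14:-→d15:-→d16:H1→d17:-→d18:-→d19:-→d20:-→d21:H3→d22:-→d23:-→d24:- -> H3
  add 217.218.0.0/16 -> H1 at depth 16
  add 216.0.0.0/5 -> H0 at depth 5
  add 0.0.0.0/1 -> H2 at depth 1
  - 53.124.232.0/23 clear@23
  lookup 53.124.232.225: bits 0011010101111100111010001110 walk d0:-→d1:H2→d2:-→d3:-→d4:-→d5:-→d6:-→d7:-→d8:H3→d9:-→d10:-→d11:-→d12:-→d13:-→d14:-→d15:-→d16:-→d17:-→d18:-→d19:-→d20:-→d21:-→d22:-→d23:-→d24:-→d25:-→d26:-→d27:-→d28:H2 -> H2
  - 6.65.62.128/28 clear@28

== LOOKUPS ==
["H0","H0","H0","H0","H0","H0","H0","H2","H3","H2"]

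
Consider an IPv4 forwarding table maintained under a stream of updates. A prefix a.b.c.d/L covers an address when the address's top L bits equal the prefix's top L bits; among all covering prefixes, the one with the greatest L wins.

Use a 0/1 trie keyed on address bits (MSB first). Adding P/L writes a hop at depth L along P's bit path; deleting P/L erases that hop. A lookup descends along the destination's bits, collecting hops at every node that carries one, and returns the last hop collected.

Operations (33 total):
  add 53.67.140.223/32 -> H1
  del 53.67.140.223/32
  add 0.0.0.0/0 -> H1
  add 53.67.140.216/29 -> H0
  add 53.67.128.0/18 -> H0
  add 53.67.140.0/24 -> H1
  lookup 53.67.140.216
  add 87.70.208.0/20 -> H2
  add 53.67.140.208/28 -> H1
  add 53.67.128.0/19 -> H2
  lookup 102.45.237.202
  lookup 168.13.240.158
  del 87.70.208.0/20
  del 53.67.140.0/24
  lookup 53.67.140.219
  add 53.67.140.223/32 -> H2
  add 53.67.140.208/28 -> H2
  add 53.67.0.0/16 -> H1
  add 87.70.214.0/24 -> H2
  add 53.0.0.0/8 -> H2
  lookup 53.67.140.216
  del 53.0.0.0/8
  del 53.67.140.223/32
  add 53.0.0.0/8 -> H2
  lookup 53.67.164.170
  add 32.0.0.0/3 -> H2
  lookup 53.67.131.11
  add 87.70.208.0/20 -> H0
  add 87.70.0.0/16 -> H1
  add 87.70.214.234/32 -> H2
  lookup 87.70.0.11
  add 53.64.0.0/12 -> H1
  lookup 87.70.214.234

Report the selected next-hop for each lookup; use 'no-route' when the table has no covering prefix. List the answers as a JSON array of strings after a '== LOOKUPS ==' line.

Apply in order:
  add 53.67.140.223/32 -> H1 at depth 32
  - 53.67.140.223/32 clear@32
  add 0.0.0.0/0 -> H1 at depth 0
  add 53.67.140.216/29 -> H0 at depth 29
  add 53.67.128.0/18 -> H0 at depth 18
  add 53.67.140.0/24 -> H1 at depth 24
  ? 53.67.140.216  path d0:H1→d1:-→d2:-→d3:-→d4:-→d5:-→d6:-→d7:-→d8:-→d9:-→d10:-→d11:-→d12:-→d13:-→d14:-→d15:-→d16:-→d17:-→d18:H0→d19:-→d20:-→d21:-→d22:-→d23:-→d24:H1→d25:-→d26:-→d27:-→d28:-→d29:H0  best=H0
  add 87.70.208.0/20 -> H2 at depth 20
  add 53.67.140.208/28 -> H1 at depth 28
  add 53.67.128.0/19 -> H2 at depth 19
  ? 102.45.237.202  path d0:H1→d1:-→d2:-  best=H1
  ? 168.13.240.158  path d0:H1  best=H1
  - 87.70.208.0/20 clear@20
  - 53.67.140.0/24 clear@24
  ? 53.67.140.219  path d0:H1→d1:-→d2:-→d3:-→d4:-→d5:-→d6:-→d7:-→d8:-→d9:-→d10:-→d11:-→d12:-→d13:-→d14:-→d15:-→d16:-→d17:-→d18:H0→d19:H2→d20:-→d21:-→d22:-→d23:-→d24:-→d25:-→d26:-→d27:-→d28:H1→d29:H0  best=H0
  add 53.67.140.223/32 -> H2 at depth 32
  add 53.67.140.208/28 -> H2 at depth 28
  add 53.67.0.0/16 -> H1 at depth 16
  add 87.70.214.0/24 -> H2 at depth 24
  add 53.0.0.0/8 -> H2 at depth 8
  ? 53.67.140.216  path d0:H1→d1:-→d2:-→d3:-→d4:-→d5:-→d6:-→d7:-→d8:H2→d9:-→d10:-→d11:-→d12:-→d13:-→d14:-→d15:-→d16:H1→d17:-→d18:H0→d19:H2→d20:-→d21:-→d22:-→d23:-→d24:-→d25:-→d26:-→d27:-→d28:H2→d29:H0  best=H0
  - 53.0.0.0/8 clear@8
  - 53.67.140.223/32 clear@32
  add 53.0.0.0/8 -> H2 at depth 8
  ? 53.67.164.170  path d0:H1→d1:-→d2:-→d3:-→d4:-→d5:-→d6:-→d7:-→d8:H2→d9:-→d10:-→d11:-→d12:-→d13:-→d14:-→d15:-→d16:H1→d17:-→d18:H0  best=H0
  add 32.0.0.0/3 -> H2 at depth 3
  ? 53.67.131.11  path d0:H1→d1:-→d2:-→d3:H2→d4:-→d5:-→d6:-→d7:-→d8:H2→d9:-→d10:-→d11:-→d12:-→d13:-→d14:-→d15:-→d16:H1→d17:-→d18:H0→d19:H2→d20:-  best=H2
  add 87.70.208.0/20 -> H0 at depth 20
  add 87.70.0.0/16 -> H1 at depth 16
  add 87.70.214.234/32 -> H2 at depth 32
  ? 87.70.0.11  path d0:H1→d1:-→d2:-→d3:-→d4:-→d5:-→d6:-→d7:-→d8:-→d9:-→d10:-→d11:-→d12:-→d13:-→d14:-→d15:-→d16:H1  best=H1
  add 53.64.0.0/12 -> H1 at depth 12
  ? 87.70.214.234  path d0:H1→d1:-→d2:-→d3:-→d4:-→d5:-→d6:-→d7:-→d8:-→d9:-→d10:-→d11:-→d12:-→d13:-→d14:-→d15:-→d16:H1→d17:-→d18:-→d19:-→d20:H0→d21:-→d22:-→d23:-→d24:H2→d25:-→d26:-→d27:-→d28:-→d29:-→d30:-→d31:-→d32:H2  best=H2

== LOOKUPS ==
["H0","H1","H1","H0","H0","H0","H2","H1","H2"]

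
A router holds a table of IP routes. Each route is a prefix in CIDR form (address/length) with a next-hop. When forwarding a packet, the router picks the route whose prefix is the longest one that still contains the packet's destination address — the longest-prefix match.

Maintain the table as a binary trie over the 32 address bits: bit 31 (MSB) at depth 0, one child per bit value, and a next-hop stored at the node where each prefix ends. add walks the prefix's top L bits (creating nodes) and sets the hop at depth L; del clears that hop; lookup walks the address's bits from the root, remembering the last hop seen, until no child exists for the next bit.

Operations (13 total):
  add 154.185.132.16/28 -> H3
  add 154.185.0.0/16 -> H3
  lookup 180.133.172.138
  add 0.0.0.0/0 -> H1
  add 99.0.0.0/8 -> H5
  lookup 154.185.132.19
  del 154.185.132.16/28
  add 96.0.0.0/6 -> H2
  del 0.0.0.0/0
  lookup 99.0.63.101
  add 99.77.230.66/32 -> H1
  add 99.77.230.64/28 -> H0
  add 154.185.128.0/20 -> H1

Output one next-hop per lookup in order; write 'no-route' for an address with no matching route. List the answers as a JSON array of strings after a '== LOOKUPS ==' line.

Trace:
  + 154.185.132.16/28 (H3) depth=28
  + 154.185.0.0/16 (H3) depth=16
  ? 180.133.172.138  path d0:-→d1:-→d2:-  best=no-route
  + 0.0.0.0/0 (H1) depth=0
  + 99.0.0.0/8 (H5) depth=8
  ? 154.185.132.19  path d0:H1→d1:-→d2:-→d3:-→d4:-→d5:-→d6:-→d7:-→d8:-→d9:-→d10:-→d11:-→d12:-→d13:-→d14:-→d15:-→d16:H3→d17:-→d18:-→d19:-→d20:-→d21:-→d22:-→d23:-→d24:-→d25:-→d26:-→d27:-→d28:H3  best=H3
  - 154.185.132.16/28 clear@28
  + 96.0.0.0/6 (H2) depth=6
  - 0.0.0.0/0 clear@0
  ? 99.0.63.101  path d0:-→d1:-→d2:-→d3:-→d4:-→d5:-→d6:H2→d7:-→d8:H5  best=H5
  + 99.77.230.66/32 (H1) depth=32
  + 99.77.230.64/28 (H0) depth=28
  + 154.185.128.0/20 (H1) depth=20

== LOOKUPS ==
["no-route","H3","H5"]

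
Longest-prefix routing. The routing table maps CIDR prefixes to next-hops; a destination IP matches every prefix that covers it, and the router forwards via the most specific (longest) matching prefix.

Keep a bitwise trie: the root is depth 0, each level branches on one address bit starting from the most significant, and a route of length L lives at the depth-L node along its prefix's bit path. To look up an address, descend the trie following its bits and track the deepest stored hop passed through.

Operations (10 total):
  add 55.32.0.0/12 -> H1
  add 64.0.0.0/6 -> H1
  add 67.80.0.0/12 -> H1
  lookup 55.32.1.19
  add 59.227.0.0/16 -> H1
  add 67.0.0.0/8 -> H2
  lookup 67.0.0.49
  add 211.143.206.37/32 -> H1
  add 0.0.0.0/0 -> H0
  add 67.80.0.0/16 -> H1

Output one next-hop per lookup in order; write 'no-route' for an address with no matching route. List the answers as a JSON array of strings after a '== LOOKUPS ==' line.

Trace:
  + 55.32.0.0/12 (H1) depth=12
  + 64.0.0.0/6 (H1) depth=6
  + 67.80.0.0/12 (H1) depth=12
  lookup 55.32.1.19: bits 001101110010 walk d0:-→d1:-→d2:-→d3:-→d4:-→d5:-→d6:-→d7:-→d8:-→d9:-→d10:-→d11:-→d12:H1 -> H1
  + 59.227.0.0/16 (H1) depth=16
  + 67.0.0.0/8 (H2) depth=8
  lookup 67.0.0.49: bits 010000110 walk d0:-→d1:-→d2:-→d3:-→d4:-→d5:-→d6:H1→d7:-→d8:H2→d9:- -> H2
  + 211.143.206.37/32 (H1) depth=32
  + 0.0.0.0/0 (H0) depth=0
  + 67.80.0.0/16 (H1) depth=16

== LOOKUPS ==
["H1","H2"]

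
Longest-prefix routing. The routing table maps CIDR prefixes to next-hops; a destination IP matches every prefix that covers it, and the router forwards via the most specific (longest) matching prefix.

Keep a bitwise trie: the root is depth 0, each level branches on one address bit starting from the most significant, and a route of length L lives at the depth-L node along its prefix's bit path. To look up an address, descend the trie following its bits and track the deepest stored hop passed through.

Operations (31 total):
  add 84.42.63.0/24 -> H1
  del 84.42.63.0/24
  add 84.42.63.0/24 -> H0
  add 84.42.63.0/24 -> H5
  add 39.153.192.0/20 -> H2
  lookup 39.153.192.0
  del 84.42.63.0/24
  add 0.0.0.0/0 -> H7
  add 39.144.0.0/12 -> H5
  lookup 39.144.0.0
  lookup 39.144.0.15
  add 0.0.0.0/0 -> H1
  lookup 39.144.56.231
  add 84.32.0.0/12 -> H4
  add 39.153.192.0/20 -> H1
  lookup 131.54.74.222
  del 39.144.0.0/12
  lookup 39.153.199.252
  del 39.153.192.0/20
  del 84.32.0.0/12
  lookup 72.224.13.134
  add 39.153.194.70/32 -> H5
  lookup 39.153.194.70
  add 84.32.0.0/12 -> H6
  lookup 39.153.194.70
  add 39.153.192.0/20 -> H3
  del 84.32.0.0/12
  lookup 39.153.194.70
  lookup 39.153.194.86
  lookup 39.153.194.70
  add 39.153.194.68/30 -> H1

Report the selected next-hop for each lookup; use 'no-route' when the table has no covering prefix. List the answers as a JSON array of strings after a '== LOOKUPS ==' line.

Process each operation:
  + 84.42.63.0/24 (H1) depth=24
  - 84.42.63.0/24 clear@24
  + 84.42.63.0/24 (H0) depth=24
  + 84.42.63.0/24 (H5) depth=24
  + 39.153.192.0/20 (H2) depth=20
  Q 39.153.192.0: descend 00100111100110011100 ; hops seen [H2] ; pick H2
  - 84.42.63.0/24 clear@24
  + 0.0.0.0/0 (H7) depth=0
  + 39.144.0.0/12 (H5) depth=12
  Q 39.144.0.0: descend 001001111001 ; hops seen [H7,H5] ; pick H5
  Q 39.144.0.15: descend 001001111001 ; hops seen [H7,H5] ; pick H5
  + 0.0.0.0/0 (H1) depth=0
  Q 39.144.56.231: descend 001001111001 ; hops seen [H1,H5] ; pick H5
  + 84.32.0.0/12 (H4) depth=12
  + 39.153.192.0/20 (H1) depth=20
  Q 131.54.74.222: descend ε ; hops seen [H1] ; pick H1
  - 39.144.0.0/12 clear@12
  Q 39.153.199.252: descend 00100111100110011100 ; hops seen [H1,H1] ; pick H1
  - 39.153.192.0/20 clear@20
  - 84.32.0.0/12 clear@12
  Q 72.224.13.134: descend 010 ; hops seen [H1] ; pick H1
  + 39.153.194.70/32 (H5) depth=32
  Q 39.153.194.70: descend 00100111100110011100001001000110 ; hops seen [H1,H5] ; pick H5
  + 84.32.0.0/12 (H6) depth=12
  Q 39.153.194.70: descend 00100111100110011100001001000110 ; hops seen [H1,H5] ; pick H5
  + 39.153.192.0/20 (H3) depth=20
  - 84.32.0.0/12 clear@12
  Q 39.153.194.70: descend 00100111100110011100001001000110 ; hops seen [H1,H3,H5] ; pick H5
  Q 39.153.194.86: descend 001001111001100111000010010 ; hops seen [H1,H3] ; pick H3
  Q 39.153.194.70: descend 00100111100110011100001001000110 ; hops seen [H1,H3,H5] ; pick H5
  + 39.153.194.68/30 (H1) depth=30

== LOOKUPS ==
["H2","H5","H5","H5","H1","H1","H1","H5","H5","H5","H3","H5"]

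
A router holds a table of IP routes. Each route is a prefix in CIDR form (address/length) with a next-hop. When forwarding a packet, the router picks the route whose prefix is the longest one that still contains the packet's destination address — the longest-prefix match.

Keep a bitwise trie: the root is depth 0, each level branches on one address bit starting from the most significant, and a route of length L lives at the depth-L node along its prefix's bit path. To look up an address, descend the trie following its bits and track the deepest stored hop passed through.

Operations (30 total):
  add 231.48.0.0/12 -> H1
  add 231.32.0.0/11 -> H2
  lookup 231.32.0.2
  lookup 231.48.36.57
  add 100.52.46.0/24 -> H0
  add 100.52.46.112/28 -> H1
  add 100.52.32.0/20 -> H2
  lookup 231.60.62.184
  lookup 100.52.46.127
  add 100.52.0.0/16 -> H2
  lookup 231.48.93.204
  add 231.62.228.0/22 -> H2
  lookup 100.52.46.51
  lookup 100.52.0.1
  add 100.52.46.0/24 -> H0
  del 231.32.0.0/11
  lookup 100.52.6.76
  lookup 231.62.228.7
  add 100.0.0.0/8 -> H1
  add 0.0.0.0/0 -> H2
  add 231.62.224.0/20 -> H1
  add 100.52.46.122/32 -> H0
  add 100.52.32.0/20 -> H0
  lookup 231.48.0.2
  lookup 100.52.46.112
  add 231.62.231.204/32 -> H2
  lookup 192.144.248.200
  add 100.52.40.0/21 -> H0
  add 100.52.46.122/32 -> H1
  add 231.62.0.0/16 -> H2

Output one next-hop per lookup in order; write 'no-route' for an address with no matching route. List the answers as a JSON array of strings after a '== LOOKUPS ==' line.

Apply in order:
  + 231.48.0.0/12 (H1) depth=12
  + 231.32.0.0/11 (H2) depth=11
  Q 231.32.0.2: descend 11100111001 ; hops seen [H2] ; pick H2
  Q 231.48.36.57: descend 111001110011 ; hops seen [H2,H1] ; pick H1
  + 100.52.46.0/24 (H0) depth=24
  + 100.52.46.112/28 (H1) depth=28
  + 100.52.32.0/20 (H2) depth=20
  Q 231.60.62.184: descend 111001110011 ; hops seen [H2,H1] ; pick H1
  Q 100.52.46.127: descend 0110010000110100001011100111 ; hops seen [H2,H0,H1] ; pick H1
  + 100.52.0.0/16 (H2) depth=16
  Q 231.48.93.204: descend 111001110011 ; hops seen [H2,H1] ; pick H1
  + 231.62.228.0/22 (H2) depth=22
  Q 100.52.46.51: descend 0110010000110100001011100 ; hops seen [H2,H2,H0] ; pick H0
  Q 100.52.0.1: descend 011001000011010000 ; hops seen [H2] ; pick H2
  + 100.52.46.0/24 (H0) depth=24
  del 231.32.0.0/11 (clear depth 11)
  Q 100.52.6.76: descend 011001000011010000 ; hops seen [H2] ; pick H2
  Q 231.62.228.7: descend 1110011100111110111001 ; hops seen [H1,H2] ; pick H2
  + 100.0.0.0/8 (H1) depth=8
  + 0.0.0.0/0 (H2) depth=0
  + 231.62.224.0/20 (H1) depth=20
  + 100.52.46.122/32 (H0) depth=32
  + 100.52.32.0/20 (H0) depth=20
  Q 231.48.0.2: descend 111001110011 ; hops seen [H2,H1] ; pick H1
  Q 100.52.46.112: descend 0110010000110100001011100111 ; hops seen [H2,H1,H2,H0,H0,H1] ; pick H1
  + 231.62.231.204/32 (H2) depth=32
  Q 192.144.248.200: descend 11 ; hops seen [H2] ; pick H2
  + 100.52.40.0/21 (H0) depth=21
  + 100.52.46.122/32 (H1) depth=32
  + 231.62.0.0/16 (H2) depth=16

== LOOKUPS ==
["H2","H1","H1","H1","H1","H0","H2","H2","H2","H1","H1","H2"]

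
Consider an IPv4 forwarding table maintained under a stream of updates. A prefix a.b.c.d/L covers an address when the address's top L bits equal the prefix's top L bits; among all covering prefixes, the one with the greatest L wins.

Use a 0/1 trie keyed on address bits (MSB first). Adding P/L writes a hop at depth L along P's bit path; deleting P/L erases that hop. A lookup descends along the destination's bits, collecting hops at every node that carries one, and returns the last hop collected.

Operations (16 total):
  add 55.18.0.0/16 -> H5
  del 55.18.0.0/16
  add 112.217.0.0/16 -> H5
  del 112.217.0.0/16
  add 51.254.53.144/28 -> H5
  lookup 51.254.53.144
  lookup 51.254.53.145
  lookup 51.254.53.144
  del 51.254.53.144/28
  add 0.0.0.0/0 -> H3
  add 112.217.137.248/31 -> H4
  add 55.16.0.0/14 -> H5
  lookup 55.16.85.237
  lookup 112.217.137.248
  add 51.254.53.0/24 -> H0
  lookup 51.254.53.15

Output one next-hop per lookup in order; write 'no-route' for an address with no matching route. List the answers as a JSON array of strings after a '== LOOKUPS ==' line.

Trace:
  + 55.18.0.0/16 (H5) depth=16
  del 55.18.0.0/16 (clear depth 16)
  + 112.217.0.0/16 (H5) depth=16
  del 112.217.0.0/16 (clear depth 16)
  + 51.254.53.144/28 (H5) depth=28
  ? 51.254.53.144  path d0:-→d1:-→d2:-→d3:-→d4:-→d5:-→d6:-→d7:-→d8:-→d9:-→d10:-→d11:-→d12:-→d13:-→d14:-→d15:-→d16:-→d17:-→d18:-→d19:-→d20:-→d21:-→d22:-→d23:-→d24:-→d25:-→d26:-→d27:-→d28:H5  best=H5
  ? 51.254.53.145  path d0:-→d1:-→d2:-→d3:-→d4:-→d5:-→d6:-→d7:-→d8:-→d9:-→d10:-→d11:-→d12:-→d13:-→d14:-→d15:-→d16:-→d17:-→d18:-→d19:-→d20:-→d21:-→d22:-→d23:-→d24:-→d25:-→d26:-→d27:-→d28:H5  best=H5
  ? 51.254.53.144  path d0:-→d1:-→d2:-→d3:-→d4:-→d5:-→d6:-→d7:-→d8:-→d9:-→d10:-→d11:-→d12:-→d13:-→d14:-→d15:-→d16:-→d17:-→d18:-→d19:-→d20:-→d21:-→d22:-→d23:-→d24:-→d25:-→d26:-→d27:-→d28:H5  best=H5
  del 51.254.53.144/28 (clear depth 28)
  + 0.0.0.0/0 (H3) depth=0
  + 112.217.137.248/31 (H4) depth=31
  + 55.16.0.0/14 (H5) depth=14
  ? 55.16.85.237  path d0:H3→d1:-→d2:-→d3:-→d4:-→d5:-→d6:-→d7:-→d8:-→d9:-→d10:-→d11:-→d12:-→d13:-→d14:H5  best=H5
  ? 112.217.137.248  path d0:H3→d1:-→d2:-→d3:-→d4:-→d5:-→d6:-→d7:-→d8:-→d9:-→d10:-→d11:-→d12:-→d13:-→d14:-→d15:-→d16:-→d17:-→d18:-→d19:-→d20:-→d21:-→d22:-→d23:-→d24:-→d25:-→d26:-→d27:-→d28:-→d29:-→d30:-→d31:H4  best=H4
  + 51.254.53.0/24 (H0) depth=24
  ? 51.254.53.15  path d0:H3→d1:-→d2:-→d3:-→d4:-→d5:-→d6:-→d7:-→d8:-→d9:-→d10:-→d11:-→d12:-→d13:-→d14:-→d15:-→d16:-→d17:-→d18:-→d19:-→d20:-→d21:-→d22:-→d23:-→d24:H0  best=H0

== LOOKUPS ==
["H5","H5","H5","H5","H4","H0"]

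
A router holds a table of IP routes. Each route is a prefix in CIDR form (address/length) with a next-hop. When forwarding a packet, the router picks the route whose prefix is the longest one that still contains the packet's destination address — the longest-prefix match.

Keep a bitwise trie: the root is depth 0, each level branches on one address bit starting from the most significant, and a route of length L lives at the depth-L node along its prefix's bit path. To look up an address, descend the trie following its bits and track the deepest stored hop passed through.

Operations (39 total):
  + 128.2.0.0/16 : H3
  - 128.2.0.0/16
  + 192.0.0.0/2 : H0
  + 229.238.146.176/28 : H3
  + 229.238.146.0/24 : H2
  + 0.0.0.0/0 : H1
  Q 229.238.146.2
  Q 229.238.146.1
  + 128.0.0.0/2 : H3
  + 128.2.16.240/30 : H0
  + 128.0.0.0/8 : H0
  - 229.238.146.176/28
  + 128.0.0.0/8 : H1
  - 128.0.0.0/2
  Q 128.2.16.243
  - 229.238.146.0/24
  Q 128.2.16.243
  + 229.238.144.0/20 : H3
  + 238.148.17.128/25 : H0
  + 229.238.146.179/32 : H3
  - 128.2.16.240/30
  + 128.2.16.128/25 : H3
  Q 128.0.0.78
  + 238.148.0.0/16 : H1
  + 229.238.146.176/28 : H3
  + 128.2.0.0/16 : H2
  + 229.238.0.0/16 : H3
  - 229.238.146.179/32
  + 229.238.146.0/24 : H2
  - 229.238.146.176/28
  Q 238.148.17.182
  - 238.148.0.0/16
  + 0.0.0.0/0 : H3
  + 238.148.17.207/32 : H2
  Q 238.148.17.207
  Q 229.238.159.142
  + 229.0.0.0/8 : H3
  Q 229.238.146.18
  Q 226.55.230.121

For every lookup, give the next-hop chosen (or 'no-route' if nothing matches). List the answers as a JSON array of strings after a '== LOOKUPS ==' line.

Apply in order:
  add 128.2.0.0/16 -> H3 at depth 16
  del 128.2.0.0/16 (clear depth 16)
  add 192.0.0.0/2 -> H0 at depth 2
  add 229.238.146.176/28 -> H3 at depth 28
  add 229.238.146.0/24 -> H2 at depth 24
  add 0.0.0.0/0 -> H1 at depth 0
  ? 229.238.146.2  path d0:H1→d1:-→d2:H0→d3:-→d4:-→d5:-→d6:-→d7:-→d8:-→d9:-→d10:-→d11:-→d12:-→d13:-→d14:-→d15:-→d16:-→d17:-→d18:-→d19:-→d20:-→d21:-→d22:-→d23:-→d24:H2  best=H2
  ? 229.238.146.1  path d0:H1→d1:-→d2:H0→d3:-→d4:-→d5:-→d6:-→d7:-→d8:-→d9:-→d10:-→d11:-→d12:-→d13:-→d14:-→d15:-→d16:-→d17:-→d18:-→d19:-→d20:-→d21:-→d22:-→d23:-→d24:H2  best=H2
  add 128.0.0.0/2 -> H3 at depth 2
  add 128.2.16.240/30 -> H0 at depth 30
  add 128.0.0.0/8 -> H0 at depth 8
  del 229.238.146.176/28 (clear depth 28)
  add 128.0.0.0/8 -> H1 at depth 8
  del 128.0.0.0/2 (clear depth 2)
  ? 128.2.16.243  path d0:H1→d1:-→d2:-→d3:-→d4:-→d5:-→d6:-→d7:-→d8:H1→d9:-→d10:-→d11:-→d12:-→d13:-→d14:-→d15:-→d16:-→d17:-→d18:-→d19:-→d20:-→d21:-→d22:-→d23:-→d24:-→d25:-→d26:-→d27:-→d28:-→d29:-→d30:H0  best=H0
  del 229.238.146.0/24 (clear depth 24)
  ? 128.2.16.243  path d0:H1→d1:-→d2:-→d3:-→d4:-→d5:-→d6:-→d7:-→d8:H1→d9:-→d10:-→d11:-→d12:-→d13:-→d14:-→d15:-→d16:-→d17:-→d18:-→d19:-→d20:-→d21:-→d22:-→d23:-→d24:-→d25:-→d26:-→d27:-→d28:-→d29:-→d30:H0  best=H0
  add 229.238.144.0/20 -> H3 at depth 20
  add 238.148.17.128/25 -> H0 at depth 25
  add 229.238.146.179/32 -> H3 at depth 32
  del 128.2.16.240/30 (clear depth 30)
  add 128.2.16.128/25 -> H3 at depth 25
  ? 128.0.0.78  path d0:H1→d1:-→d2:-→d3:-→d4:-→d5:-→d6:-→d7:-→d8:H1→d9:-→d10:-→d11:-→d12:-→d13:-→d14:-  best=H1
  add 238.148.0.0/16 -> H1 at depth 16
  add 229.238.146.176/28 -> H3 at depth 28
  add 128.2.0.0/16 -> H2 at depth 16
  add 229.238.0.0/16 -> H3 at depth 16
  del 229.238.146.179/32 (clear depth 32)
  add 229.238.146.0/24 -> H2 at depth 24
  del 229.238.146.176/28 (clear depth 28)
  ? 238.148.17.182  path d0:H1→d1:-→d2:H0→d3:-→d4:-→d5:-→d6:-→d7:-→d8:-→d9:-→d10:-→d11:-→d12:-→d13:-→d14:-→d15:-→d16:H1→d17:-→d18:-→d19:-→d20:-→d21:-→d22:-→d23:-→d24:-→d25:H0  best=H0
  del 238.148.0.0/16 (clear depth 16)
  add 0.0.0.0/0 -> H3 at depth 0
  add 238.148.17.207/32 -> H2 at depth 32
  ? 238.148.17.207  path d0:H3→d1:-→d2:H0→d3:-→d4:-→d5:-→d6:-→d7:-→d8:-→d9:-→d10:-→d11:-→d12:-→d13:-→d14:-→d15:-→d16:-→d17:-→d18:-→d19:-→d20:-→d21:-→d22:-→d23:-→d24:-→d25:H0→d26:-→d27:-→d28:-→d29:-→d30:-→d31:-→d32:H2  best=H2
  ? 229.238.159.142  path d0:H3→d1:-→d2:H0→d3:-→d4:-→d5:-→d6:-→d7:-→d8:-→d9:-→d10:-→d11:-→d12:-→d13:-→d14:-→d15:-→d16:H3→d17:-→d18:-→d19:-→d20:H3  best=H3
  add 229.0.0.0/8 -> H3 at depth 8
  ? 229.238.146.18  path d0:H3→d1:-→d2:H0→d3:-→d4:-→d5:-→d6:-→d7:-→d8:H3→d9:-→d10:-→d11:-→d12:-→d13:-→d14:-→d15:-→d16:H3→d17:-→d18:-→d19:-→d20:H3→d21:-→d22:-→d23:-→d24:H2  best=H2
  ? 226.55.230.121  path d0:H3→d1:-→d2:H0→d3:-→d4:-→d5:-  best=H0

== LOOKUPS ==
["H2","H2","H0","H0","H1","H0","H2","H3","H2","H0"]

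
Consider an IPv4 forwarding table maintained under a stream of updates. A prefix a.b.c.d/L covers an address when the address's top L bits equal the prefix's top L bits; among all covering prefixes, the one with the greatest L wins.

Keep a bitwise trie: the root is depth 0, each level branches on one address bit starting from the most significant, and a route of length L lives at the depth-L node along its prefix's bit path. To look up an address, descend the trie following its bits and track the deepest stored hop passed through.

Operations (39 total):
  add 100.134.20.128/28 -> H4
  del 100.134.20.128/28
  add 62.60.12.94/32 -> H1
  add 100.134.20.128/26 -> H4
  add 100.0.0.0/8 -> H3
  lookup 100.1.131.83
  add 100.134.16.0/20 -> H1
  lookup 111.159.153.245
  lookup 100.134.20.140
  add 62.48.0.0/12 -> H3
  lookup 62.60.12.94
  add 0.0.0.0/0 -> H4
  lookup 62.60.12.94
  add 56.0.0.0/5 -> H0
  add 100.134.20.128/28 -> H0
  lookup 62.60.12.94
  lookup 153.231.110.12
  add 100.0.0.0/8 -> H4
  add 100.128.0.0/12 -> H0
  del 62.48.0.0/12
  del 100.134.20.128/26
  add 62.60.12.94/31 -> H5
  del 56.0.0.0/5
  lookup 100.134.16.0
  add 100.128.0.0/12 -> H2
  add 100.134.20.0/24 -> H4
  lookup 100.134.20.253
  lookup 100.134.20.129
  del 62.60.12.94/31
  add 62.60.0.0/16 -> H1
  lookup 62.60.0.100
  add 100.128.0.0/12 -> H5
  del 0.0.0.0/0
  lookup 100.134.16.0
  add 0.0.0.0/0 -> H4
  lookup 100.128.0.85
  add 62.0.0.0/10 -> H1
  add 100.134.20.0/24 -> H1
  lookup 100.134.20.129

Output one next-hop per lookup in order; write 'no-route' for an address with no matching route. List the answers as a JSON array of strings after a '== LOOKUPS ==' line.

Process each operation:
  add 100.134.20.128/28 -> H4 at depth 28
  - 100.134.20.128/28 clear@28
  add 62.60.12.94/32 -> H1 at depth 32
  add 100.134.20.128/26 -> H4 at depth 26
  add 100.0.0.0/8 -> H3 at depth 8
  ? 100.1.131.83  path d0:-→d1:-→d2:-→d3:-→d4:-→d5:-→d6:-→d7:-→d8:H3  best=H3
  add 100.134.16.0/20 -> H1 at depth 20
  ? 111.159.153.245  path d0:-→d1:-→d2:-→d3:-→d4:-  best=no-route
  ? 100.134.20.140  path d0:-→d1:-→d2:-→d3:-→d4:-→d5:-→d6:-→d7:-→d8:H3→d9:-→d10:-→d11:-→d12:-→d13:-→d14:-→d15:-→d16:-→d17:-→d18:-→d19:-→d20:H1→d21:-→d22:-→d23:-→d24:-→d25:-→d26:H4→d27:-→d28:-  best=H4
  add 62.48.0.0/12 -> H3 at depth 12
  ? 62.60.12.94  path d0:-→d1:-→d2:-→d3:-→d4:-→d5:-→d6:-→d7:-→d8:-→d9:-→d10:-→d11:-→d12:H3→d13:-→d14:-→d15:-→d16:-→d17:-→d18:-→d19:-→d20:-→d21:-→d22:-→d23:-→d24:-→d25:-→d26:-→d27:-→d28:-→d29:-→d30:-→d31:-→d32:H1  best=H1
  add 0.0.0.0/0 -> H4 at depth 0
  ? 62.60.12.94  path d0:H4→d1:-→d2:-→d3:-→d4:-→d5:-→d6:-→d7:-→d8:-→d9:-→d10:-→d11:-→d12:H3→d13:-→d14:-→d15:-→d16:-→d17:-→d18:-→d19:-→d20:-→d21:-→d22:-→d23:-→d24:-→d25:-→d26:-→d27:-→d28:-→d29:-→d30:-→d31:-→d32:H1  best=H1
  add 56.0.0.0/5 -> H0 at depth 5
  add 100.134.20.128/28 -> H0 at depth 28
  ? 62.60.12.94  path d0:H4→d1:-→d2:-→d3:-→d4:-→d5:H0→d6:-→d7:-→d8:-→d9:-→d10:-→d11:-→d12:H3→d13:-→d14:-→d15:-→d16:-→d17:-→d18:-→d19:-→d20:-→d21:-→d22:-→d23:-→d24:-→d25:-→d26:-→d27:-→d28:-→d29:-→d30:-→d31:-→d32:H1  best=H1
  ? 153.231.110.12  path d0:H4  best=H4
  add 100.0.0.0/8 -> H4 at depth 8
  add 100.128.0.0/12 -> H0 at depth 12
  - 62.48.0.0/12 clear@12
  - 100.134.20.128/26 clear@26
  add 62.60.12.94/31 -> H5 at depth 31
  - 56.0.0.0/5 clear@5
  ? 100.134.16.0  path d0:H4→d1:-→d2:-→d3:-→d4:-→d5:-→d6:-→d7:-→d8:H4→d9:-→d10:-→d11:-→d12:H0→d13:-→d14:-→d15:-→d16:-→d17:-→d18:-→d19:-→d20:H1→d21:-  best=H1
  add 100.128.0.0/12 -> H2 at depth 12
  add 100.134.20.0/24 -> H4 at depth 24
  ? 100.134.20.253  path d0:H4→d1:-→d2:-→d3:-→d4:-→d5:-→d6:-→d7:-→d8:H4→d9:-→d10:-→d11:-→d12:H2→d13:-→d14:-→d15:-→d16:-→d17:-→d18:-→d19:-→d20:H1→d21:-→d22:-→d23:-→d24:H4→d25:-  best=H4
  ? 100.134.20.129  path d0:H4→d1:-→d2:-→d3:-→d4:-→d5:-→d6:-→d7:-→d8:H4→d9:-→d10:-→d11:-→d12:H2→d13:-→d14:-→d15:-→d16:-→d17:-→d18:-→d19:-→d20:H1→d21:-→d22:-→d23:-→d24:H4→d25:-→d26:-→d27:-→d28:H0  best=H0
  - 62.60.12.94/31 clear@31
  add 62.60.0.0/16 -> H1 at depth 16
  ? 62.60.0.100  path d0:H4→d1:-→d2:-→d3:-→d4:-→d5:-→d6:-→d7:-→d8:-→d9:-→d10:-→d11:-→d12:-→d13:-→d14:-→d15:-→d16:H1→d17:-→d18:-→d19:-→d20:-  best=H1
  add 100.128.0.0/12 -> H5 at depth 12
  - 0.0.0.0/0 clear@0
  ? 100.134.16.0  path d0:-→d1:-→d2:-→d3:-→d4:-→d5:-→d6:-→d7:-→d8:H4→d9:-→d10:-→d11:-→d12:H5→d13:-→d14:-→d15:-→d16:-→d17:-→d18:-→d19:-→d20:H1→d21:-  best=H1
  add 0.0.0.0/0 -> H4 at depth 0
  ? 100.128.0.85  path d0:H4→d1:-→d2:-→d3:-→d4:-→d5:-→d6:-→d7:-→d8:H4→d9:-→d10:-→d11:-→d12:H5→d13:-  best=H5
  add 62.0.0.0/10 -> H1 at depth 10
  add 100.134.20.0/24 -> H1 at depth 24
  ? 100.134.20.129  path d0:H4→d1:-→d2:-→d3:-→d4:-→d5:-→d6:-→d7:-→d8:H4→d9:-→d10:-→d11:-→d12:H5→d13:-→d14:-→d15:-→d16:-→d17:-→d18:-→d19:-→d20:H1→d21:-→d22:-→d23:-→d24:H1→d25:-→d26:-→d27:-→d28:H0  best=H0

== LOOKUPS ==
["H3","no-route","H4","H1","H1","H1","H4","H1","H4","H0","H1","H1","H5","H0"]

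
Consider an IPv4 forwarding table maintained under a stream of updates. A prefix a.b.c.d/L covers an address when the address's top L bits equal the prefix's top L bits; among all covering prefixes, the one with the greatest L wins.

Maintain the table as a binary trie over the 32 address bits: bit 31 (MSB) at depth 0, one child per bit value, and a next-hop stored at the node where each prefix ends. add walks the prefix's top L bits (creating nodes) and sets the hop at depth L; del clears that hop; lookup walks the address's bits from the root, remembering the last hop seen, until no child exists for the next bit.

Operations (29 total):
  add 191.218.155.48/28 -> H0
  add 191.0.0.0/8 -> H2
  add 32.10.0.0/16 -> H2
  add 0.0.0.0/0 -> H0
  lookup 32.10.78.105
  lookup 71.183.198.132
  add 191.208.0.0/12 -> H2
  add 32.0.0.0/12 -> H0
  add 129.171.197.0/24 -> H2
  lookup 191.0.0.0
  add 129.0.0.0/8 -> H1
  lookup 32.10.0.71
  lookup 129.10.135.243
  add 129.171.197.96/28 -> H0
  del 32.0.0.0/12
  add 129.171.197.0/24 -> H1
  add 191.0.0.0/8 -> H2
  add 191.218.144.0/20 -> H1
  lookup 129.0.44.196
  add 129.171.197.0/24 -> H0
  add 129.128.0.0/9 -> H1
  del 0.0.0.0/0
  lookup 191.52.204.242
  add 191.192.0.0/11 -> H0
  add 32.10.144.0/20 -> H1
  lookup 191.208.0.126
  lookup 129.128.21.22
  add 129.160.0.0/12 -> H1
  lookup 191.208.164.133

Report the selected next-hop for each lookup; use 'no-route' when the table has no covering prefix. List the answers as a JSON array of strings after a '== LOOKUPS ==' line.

Apply in order:
  add 191.218.155.48/28 -> H0 at depth 28
  add 191.0.0.0/8 -> H2 at depth 8
  add 32.10.0.0/16 -> H2 at depth 16
  add 0.0.0.0/0 -> H0 at depth 0
  lookup 32.10.78.105: bits 0010000000001010 walk d0:H0→d1:-→d2:-→d3:-→d4:-→d5:-→d6:-→d7:-→d8:-→d9:-→d10:-→d11:-→d12:-→d13:-→d14:-→d15:-→d16:H2 -> H2
  lookup 71.183.198.132: bits 0 walk d0:H0→d1:- -> H0
  add 191.208.0.0/12 -> H2 at depth 12
  add 32.0.0.0/12 -> H0 at depth 12
  add 129.171.197.0/24 -> H2 at depth 24
  lookup 191.0.0.0: bits 10111111 walk d0:H0→d1:-→d2:-→d3:-→d4:-→d5:-→d6:-→d7:-→d8:H2 -> H2
  add 129.0.0.0/8 -> H1 at depth 8
  lookup 32.10.0.71: bits 0010000000001010 walk d0:H0→d1:-→d2:-→d3:-→d4:-→d5:-→d6:-→d7:-→d8:-→d9:-→d10:-→d11:-→d12:H0→d13:-→d14:-→d15:-→d16:H2 -> H2
  lookup 129.10.135.243: bits 10000001 walk d0:H0→d1:-→d2:-→d3:-→d4:-→d5:-→d6:-→d7:-→d8:H1 -> H1
  add 129.171.197.96/28 -> H0 at depth 28
  del 32.0.0.0/12 (clear depth 12)
  add 129.171.197.0/24 -> H1 at depth 24
  add 191.0.0.0/8 -> H2 at depth 8
  add 191.218.144.0/20 -> H1 at depth 20
  lookup 129.0.44.196: bits 10000001 walk d0:H0→d1:-→d2:-→d3:-→d4:-→d5:-→d6:-→d7:-→d8:H1 -> H1
  add 129.171.197.0/24 -> H0 at depth 24
  add 129.128.0.0/9 -> H1 at depth 9
  del 0.0.0.0/0 (clear depth 0)
  lookup 191.52.204.242: bits 10111111 walk d0:-→d1:-→d2:-→d3:-→d4:-→d5:-→d6:-→d7:-→d8:H2 -> H2
  add 191.192.0.0/11 -> H0 at depth 11
  add 32.10.144.0/20 -> H1 at depth 20
  lookup 191.208.0.126: bits 101111111101 walk d0:-→d1:-→d2:-→d3:-→d4:-→d5:-→d6:-→d7:-→d8:H2→d9:-→d10:-→d11:H0→d12:H2 -> H2
  lookup 129.128.21.22: bits 1000000110 walk d0:-→d1:-→d2:-→d3:-→d4:-→d5:-→d6:-→d7:-→d8:H1→d9:H1→d10:- -> H1
  add 129.160.0.0/12 -> H1 at depth 12
  lookup 191.208.164.133: bits 101111111101 walk d0:-→d1:-→d2:-→d3:-→d4:-→d5:-→d6:-→d7:-→d8:H2→d9:-→d10:-→d11:H0→d12:H2 -> H2

== LOOKUPS ==
["H2","H0","H2","H2","H1","H1","H2","H2","H1","H2"]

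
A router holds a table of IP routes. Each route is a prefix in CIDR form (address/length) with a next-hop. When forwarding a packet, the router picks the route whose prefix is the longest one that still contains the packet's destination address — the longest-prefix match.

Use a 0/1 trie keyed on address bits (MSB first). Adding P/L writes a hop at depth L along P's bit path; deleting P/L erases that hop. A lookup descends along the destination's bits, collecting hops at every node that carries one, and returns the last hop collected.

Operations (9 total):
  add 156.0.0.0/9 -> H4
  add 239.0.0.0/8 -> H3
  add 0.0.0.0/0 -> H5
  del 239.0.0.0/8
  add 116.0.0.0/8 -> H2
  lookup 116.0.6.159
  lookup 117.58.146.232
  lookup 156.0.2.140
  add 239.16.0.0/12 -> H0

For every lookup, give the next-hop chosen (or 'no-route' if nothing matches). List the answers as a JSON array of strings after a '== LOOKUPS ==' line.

Process each operation:
  add 156.0.0.0/9 -> H4 at depth 9
  add 239.0.0.0/8 -> H3 at depth 8
  add 0.0.0.0/0 -> H5 at depth 0
  del 239.0.0.0/8 (clear depth 8)
  add 116.0.0.0/8 -> H2 at depth 8
  Q 116.0.6.159: descend 01110100 ; hops seen [H5,H2] ; pick H2
  Q 117.58.146.232: descend 0111010 ; hops seen [H5] ; pick H5
  Q 156.0.2.140: descend 100111000 ; hops seen [H5,H4] ; pick H4
  add 239.16.0.0/12 -> H0 at depth 12

== LOOKUPS ==
["H2","H5","H4"]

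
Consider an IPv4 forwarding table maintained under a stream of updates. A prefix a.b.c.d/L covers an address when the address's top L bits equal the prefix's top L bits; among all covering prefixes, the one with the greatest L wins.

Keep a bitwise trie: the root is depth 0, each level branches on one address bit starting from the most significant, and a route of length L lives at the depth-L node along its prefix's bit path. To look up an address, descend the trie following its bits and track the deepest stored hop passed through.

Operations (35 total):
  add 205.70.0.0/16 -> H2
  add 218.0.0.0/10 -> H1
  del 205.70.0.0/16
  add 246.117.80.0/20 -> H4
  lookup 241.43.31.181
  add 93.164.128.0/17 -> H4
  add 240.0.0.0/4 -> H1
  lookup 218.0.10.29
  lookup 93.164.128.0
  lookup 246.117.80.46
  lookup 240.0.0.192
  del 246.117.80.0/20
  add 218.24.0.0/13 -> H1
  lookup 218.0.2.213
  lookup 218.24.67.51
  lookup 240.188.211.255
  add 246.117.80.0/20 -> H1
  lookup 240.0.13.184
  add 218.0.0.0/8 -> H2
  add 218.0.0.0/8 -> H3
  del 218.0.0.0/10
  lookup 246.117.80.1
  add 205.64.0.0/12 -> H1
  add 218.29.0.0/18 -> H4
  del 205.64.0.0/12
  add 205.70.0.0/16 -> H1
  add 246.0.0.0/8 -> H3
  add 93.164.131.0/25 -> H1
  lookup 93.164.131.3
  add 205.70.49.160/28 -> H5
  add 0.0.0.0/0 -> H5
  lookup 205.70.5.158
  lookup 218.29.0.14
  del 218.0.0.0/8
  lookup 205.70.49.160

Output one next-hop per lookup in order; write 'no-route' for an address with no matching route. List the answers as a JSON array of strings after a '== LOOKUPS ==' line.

Apply in order:
  + 205.70.0.0/16 (H2) depth=16
  + 218.0.0.0/10 (H1) depth=10
  - 205.70.0.0/16 clear@16
  + 246.117.80.0/20 (H4) depth=20
  lookup 241.43.31.181: bits 11110 walk d0:-→d1:-→d2:-→d3:-→d4:-→d5:- -> no-route
  + 93.164.128.0/17 (H4) depth=17
  + 240.0.0.0/4 (H1) depth=4
  lookup 218.0.10.29: bits 1101101000 walk d0:-→d1:-→d2:-→d3:-→d4:-→d5:-→d6:-→d7:-→d8:-→d9:-→d10:H1 -> H1
  lookup 93.164.128.0: bits 01011101101001001 walk d0:-→d1:-→d2:-→d3:-→d4:-→d5:-→d6:-→d7:-→d8:-→d9:-→d10:-→d11:-→d12:-→d13:-→d14:-→d15:-→d16:-→d17:H4 -> H4
  lookup 246.117.80.46: bits 11110110011101010101 walk d0:-→d1:-→d2:-→d3:-→d4:H1→d5:-→d6:-→d7:-→d8:-→d9:-→d10:-→d11:-→d12:-→d13:-→d14:-→d15:-→d16:-→d17:-→d18:-→d19:-→d20:H4 -> H4
  lookup 240.0.0.192: bits 11110 walk d0:-→d1:-→d2:-→d3:-→d4:H1→d5:- -> H1
  - 246.117.80.0/20 clear@20
  + 218.24.0.0/13 (H1) depth=13
  lookup 218.0.2.213: bits 11011010000 walk d0:-→d1:-→d2:-→d3:-→d4:-→d5:-→d6:-→d7:-→d8:-→d9:-→d10:H1→d11:- -> H1
  lookup 218.24.67.51: bits 1101101000011 walk d0:-→d1:-→d2:-→d3:-→d4:-→d5:-→d6:-→d7:-→d8:-→d9:-→d10:H1→d11:-→d12:-→d13:H1 -> H1
  lookup 240.188.211.255: bits 11110 walk d0:-→d1:-→d2:-→d3:-→d4:H1→d5:- -> H1
  + 246.117.80.0/20 (H1) depth=20
  lookup 240.0.13.184: bits 11110 walk d0:-→d1:-→d2:-→d3:-→d4:H1→d5:- -> H1
  + 218.0.0.0/8 (H2) depth=8
  + 218.0.0.0/8 (H3) depth=8
  - 218.0.0.0/10 clear@10
  lookup 246.117.80.1: bits 11110110011101010101 walk d0:-→d1:-→d2:-→d3:-→d4:H1→d5:-→d6:-→d7:-→d8:-→d9:-→d10:-→d11:-→d12:-→d13:-→d14:-→d15:-→d16:-→d17:-→d18:-→d19:-→d20:H1 -> H1
  + 205.64.0.0/12 (H1) depth=12
  + 218.29.0.0/18 (H4) depth=18
  - 205.64.0.0/12 clear@12
  + 205.70.0.0/16 (H1) depth=16
  + 246.0.0.0/8 (H3) depth=8
  + 93.164.131.0/25 (H1) depth=25
  lookup 93.164.131.3: bits 0101110110100100100000110 walk d0:-→d1:-→d2:-→d3:-→d4:-→d5:-→d6:-→d7:-→d8:-→d9:-→d10:-→d11:-→d12:-→d13:-→d14:-→d15:-→d16:-→d17:H4→d18:-→d19:-→d20:-→d21:-→d22:-→d23:-→d24:-→d25:H1 -> H1
  + 205.70.49.160/28 (H5) depth=28
  + 0.0.0.0/0 (H5) depth=0
  lookup 205.70.5.158: bits 110011010100011000 walk d0:H5→d1:-→d2:-→d3:-→d4:-→d5:-→d6:-→d7:-→d8:-→d9:-→d10:-→d11:-→d12:-→d13:-→d14:-→d15:-→d16:H1→d17:-→d18:- -> H1
  lookup 218.29.0.14: bits 110110100001110100 walk d0:H5→d1:-→d2:-→d3:-→d4:-→d5:-→d6:-→d7:-→d8:H3→d9:-→d10:-→d11:-→d12:-→d13:H1→d14:-→d15:-→d16:-→d17:-→d18:H4 -> H4
  - 218.0.0.0/8 clear@8
  lookup 205.70.49.160: bits 1100110101000110001100011010 walk d0:H5→d1:-→d2:-→d3:-→d4:-→d5:-→d6:-→d7:-→d8:-→d9:-→d10:-→d11:-→d12:-→d13:-→d14:-→d15:-→d16:H1→d17:-→d18:-→d19:-→d20:-→d21:-→d22:-→d23:-→d24:-→d25:-→d26:-→d27:-→d28:H5 -> H5

== LOOKUPS ==
["no-route","H1","H4","H4","H1","H1","H1","H1","H1","H1","H1","H1","H4","H5"]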